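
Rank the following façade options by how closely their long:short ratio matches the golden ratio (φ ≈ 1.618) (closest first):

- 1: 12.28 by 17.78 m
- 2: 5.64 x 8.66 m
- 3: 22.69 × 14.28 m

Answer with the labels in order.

3, 2, 1

Ratios: 1 = 17.78 / 12.28 ≈ 1.448; 2 = 8.66 / 5.64 ≈ 1.535; 3 = 22.69 / 14.28 ≈ 1.589.
|Δ from 1.618|: 1 0.170; 2 0.083; 3 0.029.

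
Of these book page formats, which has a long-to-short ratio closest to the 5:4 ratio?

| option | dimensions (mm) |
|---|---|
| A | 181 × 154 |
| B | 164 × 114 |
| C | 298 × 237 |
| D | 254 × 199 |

Target 5:4 ≈ 1.250.
A: 1.175 (Δ0.075)  B: 1.439 (Δ0.189)  C: 1.257 (Δ0.007)  D: 1.276 (Δ0.026)

C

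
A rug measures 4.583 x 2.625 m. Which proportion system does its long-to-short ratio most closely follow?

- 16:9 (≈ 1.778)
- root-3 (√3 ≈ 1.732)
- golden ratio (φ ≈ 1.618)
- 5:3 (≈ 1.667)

root-3

4.583/2.625 ≈ 1.746. Nearest candidates are root-3 (1.732, off by 0.014) and 16:9 (1.778, off by 0.032).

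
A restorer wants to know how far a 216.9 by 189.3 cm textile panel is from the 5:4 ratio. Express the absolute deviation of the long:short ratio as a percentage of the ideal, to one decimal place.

8.3%

Ratio = 216.9 / 189.3 ≈ 1.1458.
Ideal 5:4 = 1.2500. |1.1458 − 1.2500| / 1.2500 ≈ 8.34% → 8.3%.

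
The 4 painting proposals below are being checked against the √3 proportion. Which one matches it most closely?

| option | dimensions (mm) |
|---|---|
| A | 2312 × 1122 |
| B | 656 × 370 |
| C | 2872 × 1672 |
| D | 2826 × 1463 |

C

Ratios (long/short): A ≈ 2.061; B ≈ 1.773; C ≈ 1.718; D ≈ 1.932.
root-3 ≈ 1.732; option C is nearest (Δ 0.014).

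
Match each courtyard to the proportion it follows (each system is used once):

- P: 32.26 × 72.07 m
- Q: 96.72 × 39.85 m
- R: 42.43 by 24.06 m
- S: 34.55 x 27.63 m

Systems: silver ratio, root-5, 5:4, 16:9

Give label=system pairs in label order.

P=root-5, Q=silver ratio, R=16:9, S=5:4

P = 72.07/32.26 ≈ 2.234 → root-5 (2.236)
Q = 96.72/39.85 ≈ 2.427 → silver ratio (2.414)
R = 42.43/24.06 ≈ 1.764 → 16:9 (1.778)
S = 34.55/27.63 ≈ 1.250 → 5:4 (1.250)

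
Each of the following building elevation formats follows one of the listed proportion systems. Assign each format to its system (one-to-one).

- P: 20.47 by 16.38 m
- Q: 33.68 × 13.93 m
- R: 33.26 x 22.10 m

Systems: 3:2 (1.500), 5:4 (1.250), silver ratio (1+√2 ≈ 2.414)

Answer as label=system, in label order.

Ratios: P ≈ 1.250; Q ≈ 2.418; R ≈ 1.505.
Targets: 3:2 ≈ 1.500; 5:4 ≈ 1.250; silver ratio ≈ 2.414.

P=5:4, Q=silver ratio, R=3:2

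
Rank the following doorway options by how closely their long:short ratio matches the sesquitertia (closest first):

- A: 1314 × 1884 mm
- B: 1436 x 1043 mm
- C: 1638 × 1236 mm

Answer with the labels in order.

C, B, A

Ratios: A = 1884 / 1314 ≈ 1.434; B = 1436 / 1043 ≈ 1.377; C = 1638 / 1236 ≈ 1.325.
|Δ from 1.333|: A 0.101; B 0.044; C 0.008.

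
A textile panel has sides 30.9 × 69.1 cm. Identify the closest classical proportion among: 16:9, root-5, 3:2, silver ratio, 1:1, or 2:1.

69.1/30.9 ≈ 2.236. Nearest candidates are root-5 (2.236, off by 0.000) and silver ratio (2.414, off by 0.178).

root-5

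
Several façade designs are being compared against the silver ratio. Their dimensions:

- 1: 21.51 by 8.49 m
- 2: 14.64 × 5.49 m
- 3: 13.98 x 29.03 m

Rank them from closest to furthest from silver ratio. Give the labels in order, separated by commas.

1, 2, 3

1: 21.51/8.49 ≈ 2.534 → |2.534 − 2.414| = 0.120
2: 14.64/5.49 ≈ 2.667 → |2.667 − 2.414| = 0.253
3: 29.03/13.98 ≈ 2.077 → |2.077 − 2.414| = 0.337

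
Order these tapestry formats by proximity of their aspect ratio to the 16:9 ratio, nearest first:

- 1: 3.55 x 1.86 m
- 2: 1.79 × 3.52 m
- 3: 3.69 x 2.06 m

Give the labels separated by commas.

Ratios: 1 = 3.55 / 1.86 ≈ 1.909; 2 = 3.52 / 1.79 ≈ 1.966; 3 = 3.69 / 2.06 ≈ 1.791.
|Δ from 1.778|: 1 0.131; 2 0.188; 3 0.013.

3, 1, 2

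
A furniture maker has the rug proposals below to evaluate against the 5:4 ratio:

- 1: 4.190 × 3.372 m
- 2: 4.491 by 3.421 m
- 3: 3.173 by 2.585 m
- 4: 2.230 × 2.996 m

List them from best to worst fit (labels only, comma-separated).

1: 4.190/3.372 ≈ 1.243 → |1.243 − 1.250| = 0.007
2: 4.491/3.421 ≈ 1.313 → |1.313 − 1.250| = 0.063
3: 3.173/2.585 ≈ 1.227 → |1.227 − 1.250| = 0.023
4: 2.996/2.230 ≈ 1.343 → |1.343 − 1.250| = 0.093

1, 3, 2, 4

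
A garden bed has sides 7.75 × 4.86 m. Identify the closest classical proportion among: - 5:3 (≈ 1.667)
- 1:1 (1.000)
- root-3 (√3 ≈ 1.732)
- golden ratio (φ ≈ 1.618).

7.75/4.86 ≈ 1.595. Nearest candidates are golden ratio (1.618, off by 0.023) and 5:3 (1.667, off by 0.072).

golden ratio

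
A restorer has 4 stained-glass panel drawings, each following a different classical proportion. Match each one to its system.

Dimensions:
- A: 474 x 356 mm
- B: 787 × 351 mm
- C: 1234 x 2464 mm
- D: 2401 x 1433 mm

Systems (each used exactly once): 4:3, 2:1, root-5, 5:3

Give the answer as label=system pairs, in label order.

A = 474/356 ≈ 1.331 → 4:3 (1.333)
B = 787/351 ≈ 2.242 → root-5 (2.236)
C = 2464/1234 ≈ 1.997 → 2:1 (2.000)
D = 2401/1433 ≈ 1.676 → 5:3 (1.667)

A=4:3, B=root-5, C=2:1, D=5:3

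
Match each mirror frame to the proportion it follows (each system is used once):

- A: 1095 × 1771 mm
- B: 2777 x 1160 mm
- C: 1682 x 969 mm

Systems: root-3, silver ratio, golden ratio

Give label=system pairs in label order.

A = 1771/1095 ≈ 1.617 → golden ratio (1.618)
B = 2777/1160 ≈ 2.394 → silver ratio (2.414)
C = 1682/969 ≈ 1.736 → root-3 (1.732)

A=golden ratio, B=silver ratio, C=root-3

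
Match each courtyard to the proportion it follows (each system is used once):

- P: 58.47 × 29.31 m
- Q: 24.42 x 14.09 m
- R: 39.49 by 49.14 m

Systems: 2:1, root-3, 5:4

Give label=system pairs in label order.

P=2:1, Q=root-3, R=5:4

Ratios: P ≈ 1.995; Q ≈ 1.733; R ≈ 1.244.
Targets: 2:1 ≈ 2.000; root-3 ≈ 1.732; 5:4 ≈ 1.250.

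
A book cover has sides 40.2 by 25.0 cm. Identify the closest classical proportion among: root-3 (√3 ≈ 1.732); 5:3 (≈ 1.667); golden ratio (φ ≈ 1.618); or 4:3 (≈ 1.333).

golden ratio

40.2/25.0 ≈ 1.608. Nearest candidates are golden ratio (1.618, off by 0.010) and 5:3 (1.667, off by 0.059).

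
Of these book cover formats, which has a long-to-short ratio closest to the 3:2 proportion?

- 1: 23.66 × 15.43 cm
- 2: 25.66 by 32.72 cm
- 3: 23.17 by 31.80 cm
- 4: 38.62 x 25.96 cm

4

Target 3:2 ≈ 1.500.
1: 1.533 (Δ0.033)  2: 1.275 (Δ0.225)  3: 1.372 (Δ0.128)  4: 1.488 (Δ0.012)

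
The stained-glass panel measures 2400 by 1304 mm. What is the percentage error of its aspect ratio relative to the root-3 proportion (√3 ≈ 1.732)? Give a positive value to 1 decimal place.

6.3%

Ratio = 2400 / 1304 ≈ 1.8405.
Ideal root-3 ≈ 1.7321. |1.8405 − 1.7321| / 1.7321 ≈ 6.26% → 6.3%.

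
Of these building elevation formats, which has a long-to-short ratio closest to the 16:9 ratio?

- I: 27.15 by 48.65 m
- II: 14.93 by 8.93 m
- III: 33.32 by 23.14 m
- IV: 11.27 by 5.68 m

Ratios (long/short): I ≈ 1.792; II ≈ 1.672; III ≈ 1.440; IV ≈ 1.984.
16:9 ≈ 1.778; option I is nearest (Δ 0.014).

I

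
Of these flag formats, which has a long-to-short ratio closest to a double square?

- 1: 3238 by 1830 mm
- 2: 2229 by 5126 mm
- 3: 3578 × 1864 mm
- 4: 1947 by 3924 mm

4

Ratios (long/short): 1 ≈ 1.769; 2 ≈ 2.300; 3 ≈ 1.920; 4 ≈ 2.015.
2:1 ≈ 2.000; option 4 is nearest (Δ 0.015).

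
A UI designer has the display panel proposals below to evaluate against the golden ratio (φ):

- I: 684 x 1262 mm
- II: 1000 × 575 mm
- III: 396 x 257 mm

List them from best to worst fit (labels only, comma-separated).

Ratios: I = 1262 / 684 ≈ 1.845; II = 1000 / 575 ≈ 1.739; III = 396 / 257 ≈ 1.541.
|Δ from 1.618|: I 0.227; II 0.121; III 0.077.

III, II, I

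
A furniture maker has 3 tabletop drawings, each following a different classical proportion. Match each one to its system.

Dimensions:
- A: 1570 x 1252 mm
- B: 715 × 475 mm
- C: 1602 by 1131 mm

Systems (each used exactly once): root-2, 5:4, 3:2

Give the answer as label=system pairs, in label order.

A=5:4, B=3:2, C=root-2

Ratios: A ≈ 1.254; B ≈ 1.505; C ≈ 1.416.
Targets: root-2 ≈ 1.414; 5:4 ≈ 1.250; 3:2 ≈ 1.500.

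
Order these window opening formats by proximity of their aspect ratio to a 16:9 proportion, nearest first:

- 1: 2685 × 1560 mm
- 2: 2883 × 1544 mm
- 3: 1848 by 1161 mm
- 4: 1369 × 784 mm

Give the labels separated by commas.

1: 2685/1560 ≈ 1.721 → |1.721 − 1.778| = 0.057
2: 2883/1544 ≈ 1.867 → |1.867 − 1.778| = 0.089
3: 1848/1161 ≈ 1.592 → |1.592 − 1.778| = 0.186
4: 1369/784 ≈ 1.746 → |1.746 − 1.778| = 0.032

4, 1, 2, 3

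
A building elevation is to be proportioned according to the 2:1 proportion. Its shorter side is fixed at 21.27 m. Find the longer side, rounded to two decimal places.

2:1 = 2.00000.
Longer side = 21.27 × 2.00000 ≈ 42.5400 → 42.54 m.

42.54 m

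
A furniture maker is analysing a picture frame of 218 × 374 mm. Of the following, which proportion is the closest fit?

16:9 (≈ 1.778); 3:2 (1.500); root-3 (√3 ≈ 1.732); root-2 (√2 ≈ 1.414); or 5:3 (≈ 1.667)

374/218 ≈ 1.716. Nearest candidates are root-3 (1.732, off by 0.016) and 5:3 (1.667, off by 0.049).

root-3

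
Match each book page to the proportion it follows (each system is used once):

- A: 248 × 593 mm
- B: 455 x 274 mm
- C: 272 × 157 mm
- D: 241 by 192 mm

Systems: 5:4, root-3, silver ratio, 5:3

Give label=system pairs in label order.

A = 593/248 ≈ 2.391 → silver ratio (2.414)
B = 455/274 ≈ 1.661 → 5:3 (1.667)
C = 272/157 ≈ 1.732 → root-3 (1.732)
D = 241/192 ≈ 1.255 → 5:4 (1.250)

A=silver ratio, B=5:3, C=root-3, D=5:4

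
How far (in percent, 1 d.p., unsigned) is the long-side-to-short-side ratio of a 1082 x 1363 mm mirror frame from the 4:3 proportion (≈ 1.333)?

5.5%

Ratio = 1363 / 1082 ≈ 1.2597.
Ideal 4:3 ≈ 1.3333. |1.2597 − 1.3333| / 1.3333 ≈ 5.52% → 5.5%.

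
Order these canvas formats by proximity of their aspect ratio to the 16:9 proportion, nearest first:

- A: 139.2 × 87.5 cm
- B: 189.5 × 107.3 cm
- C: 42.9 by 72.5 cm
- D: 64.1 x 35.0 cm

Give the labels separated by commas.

B, D, C, A

A: 139.2/87.5 ≈ 1.591 → |1.591 − 1.778| = 0.187
B: 189.5/107.3 ≈ 1.766 → |1.766 − 1.778| = 0.012
C: 72.5/42.9 ≈ 1.690 → |1.690 − 1.778| = 0.088
D: 64.1/35.0 ≈ 1.831 → |1.831 − 1.778| = 0.053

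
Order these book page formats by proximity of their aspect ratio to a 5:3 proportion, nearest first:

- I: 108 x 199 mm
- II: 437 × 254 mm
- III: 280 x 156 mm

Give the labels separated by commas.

I: 199/108 ≈ 1.843 → |1.843 − 1.667| = 0.176
II: 437/254 ≈ 1.720 → |1.720 − 1.667| = 0.053
III: 280/156 ≈ 1.795 → |1.795 − 1.667| = 0.128

II, III, I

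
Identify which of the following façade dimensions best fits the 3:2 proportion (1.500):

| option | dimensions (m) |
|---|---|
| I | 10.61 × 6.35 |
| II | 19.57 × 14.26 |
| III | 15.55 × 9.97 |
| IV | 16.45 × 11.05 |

IV

Target 3:2 ≈ 1.500.
I: 1.671 (Δ0.171)  II: 1.372 (Δ0.128)  III: 1.560 (Δ0.060)  IV: 1.489 (Δ0.011)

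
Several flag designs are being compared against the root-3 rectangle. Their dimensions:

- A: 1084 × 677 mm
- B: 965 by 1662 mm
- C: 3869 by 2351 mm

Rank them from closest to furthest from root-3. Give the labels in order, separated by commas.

A: 1084/677 ≈ 1.601 → |1.601 − 1.732| = 0.131
B: 1662/965 ≈ 1.722 → |1.722 − 1.732| = 0.010
C: 3869/2351 ≈ 1.646 → |1.646 − 1.732| = 0.086

B, C, A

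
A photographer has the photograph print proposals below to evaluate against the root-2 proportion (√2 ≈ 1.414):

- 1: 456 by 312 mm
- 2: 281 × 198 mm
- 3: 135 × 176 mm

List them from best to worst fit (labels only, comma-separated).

2, 1, 3

1: 456/312 ≈ 1.462 → |1.462 − 1.414| = 0.048
2: 281/198 ≈ 1.419 → |1.419 − 1.414| = 0.005
3: 176/135 ≈ 1.304 → |1.304 − 1.414| = 0.110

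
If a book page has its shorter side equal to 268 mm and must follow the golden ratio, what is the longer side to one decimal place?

golden ratio ≈ 1.61803.
Longer side = 268 × 1.61803 ≈ 433.632 → 433.6 mm.

433.6 mm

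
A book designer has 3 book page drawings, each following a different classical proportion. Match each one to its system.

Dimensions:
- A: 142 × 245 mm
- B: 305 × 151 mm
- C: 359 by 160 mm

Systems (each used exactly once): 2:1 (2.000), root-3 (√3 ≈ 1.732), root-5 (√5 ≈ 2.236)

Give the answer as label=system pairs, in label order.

A=root-3, B=2:1, C=root-5

Ratios: A ≈ 1.725; B ≈ 2.020; C ≈ 2.244.
Targets: 2:1 ≈ 2.000; root-3 ≈ 1.732; root-5 ≈ 2.236.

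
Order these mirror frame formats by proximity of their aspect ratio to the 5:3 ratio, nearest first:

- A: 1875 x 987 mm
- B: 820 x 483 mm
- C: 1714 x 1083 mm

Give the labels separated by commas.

A: 1875/987 ≈ 1.900 → |1.900 − 1.667| = 0.233
B: 820/483 ≈ 1.698 → |1.698 − 1.667| = 0.031
C: 1714/1083 ≈ 1.583 → |1.583 − 1.667| = 0.084

B, C, A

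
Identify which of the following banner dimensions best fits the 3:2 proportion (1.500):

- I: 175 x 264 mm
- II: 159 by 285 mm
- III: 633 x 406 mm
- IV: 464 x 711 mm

I

Target 3:2 ≈ 1.500.
I: 1.509 (Δ0.009)  II: 1.792 (Δ0.292)  III: 1.559 (Δ0.059)  IV: 1.532 (Δ0.032)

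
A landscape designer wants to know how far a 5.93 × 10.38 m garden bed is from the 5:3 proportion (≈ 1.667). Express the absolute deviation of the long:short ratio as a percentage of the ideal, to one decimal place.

5.0%

Ratio = 10.38 / 5.93 ≈ 1.7504.
Ideal 5:3 ≈ 1.6667. |1.7504 − 1.6667| / 1.6667 ≈ 5.02% → 5.0%.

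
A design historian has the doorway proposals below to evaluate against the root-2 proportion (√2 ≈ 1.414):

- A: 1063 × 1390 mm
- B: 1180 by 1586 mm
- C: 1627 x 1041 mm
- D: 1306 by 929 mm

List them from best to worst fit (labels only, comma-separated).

A: 1390/1063 ≈ 1.308 → |1.308 − 1.414| = 0.106
B: 1586/1180 ≈ 1.344 → |1.344 − 1.414| = 0.070
C: 1627/1041 ≈ 1.563 → |1.563 − 1.414| = 0.149
D: 1306/929 ≈ 1.406 → |1.406 − 1.414| = 0.008

D, B, A, C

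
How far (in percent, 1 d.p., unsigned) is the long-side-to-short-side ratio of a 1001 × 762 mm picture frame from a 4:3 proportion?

1.5%

Ratio = 1001 / 762 ≈ 1.3136.
Ideal 4:3 ≈ 1.3333. |1.3136 − 1.3333| / 1.3333 ≈ 1.48% → 1.5%.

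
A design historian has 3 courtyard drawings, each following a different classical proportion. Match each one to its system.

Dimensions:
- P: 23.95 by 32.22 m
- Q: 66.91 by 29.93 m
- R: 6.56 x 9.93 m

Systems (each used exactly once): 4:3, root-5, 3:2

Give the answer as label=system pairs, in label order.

P = 32.22/23.95 ≈ 1.345 → 4:3 (1.333)
Q = 66.91/29.93 ≈ 2.236 → root-5 (2.236)
R = 9.93/6.56 ≈ 1.514 → 3:2 (1.500)

P=4:3, Q=root-5, R=3:2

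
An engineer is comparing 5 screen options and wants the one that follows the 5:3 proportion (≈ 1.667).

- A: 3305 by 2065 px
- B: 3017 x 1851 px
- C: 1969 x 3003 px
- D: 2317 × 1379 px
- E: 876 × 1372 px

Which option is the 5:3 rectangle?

Target 5:3 ≈ 1.667.
A: 1.600 (Δ0.067)  B: 1.630 (Δ0.037)  C: 1.525 (Δ0.142)  D: 1.680 (Δ0.013)  E: 1.566 (Δ0.101)

D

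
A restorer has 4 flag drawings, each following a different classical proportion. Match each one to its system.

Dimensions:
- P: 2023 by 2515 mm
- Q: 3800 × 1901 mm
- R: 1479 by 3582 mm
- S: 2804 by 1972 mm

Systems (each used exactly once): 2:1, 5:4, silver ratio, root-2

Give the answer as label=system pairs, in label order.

Ratios: P ≈ 1.243; Q ≈ 1.999; R ≈ 2.422; S ≈ 1.422.
Targets: 2:1 ≈ 2.000; 5:4 ≈ 1.250; silver ratio ≈ 2.414; root-2 ≈ 1.414.

P=5:4, Q=2:1, R=silver ratio, S=root-2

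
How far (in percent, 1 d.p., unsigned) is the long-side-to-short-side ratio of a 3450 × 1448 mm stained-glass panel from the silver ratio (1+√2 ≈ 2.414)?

Ratio = 3450 / 1448 ≈ 2.3826.
Ideal silver ratio ≈ 2.4142. |2.3826 − 2.4142| / 2.4142 ≈ 1.31% → 1.3%.

1.3%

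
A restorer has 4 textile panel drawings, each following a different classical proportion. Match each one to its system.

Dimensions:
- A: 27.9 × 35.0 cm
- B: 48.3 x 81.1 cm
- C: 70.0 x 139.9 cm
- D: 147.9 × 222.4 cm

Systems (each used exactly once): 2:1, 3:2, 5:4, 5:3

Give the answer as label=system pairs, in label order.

A=5:4, B=5:3, C=2:1, D=3:2

Ratios: A ≈ 1.254; B ≈ 1.679; C ≈ 1.999; D ≈ 1.504.
Targets: 2:1 ≈ 2.000; 3:2 ≈ 1.500; 5:4 ≈ 1.250; 5:3 ≈ 1.667.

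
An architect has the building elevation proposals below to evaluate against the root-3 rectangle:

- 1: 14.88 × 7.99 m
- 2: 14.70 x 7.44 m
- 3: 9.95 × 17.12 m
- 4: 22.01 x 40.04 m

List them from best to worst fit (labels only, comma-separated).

1: 14.88/7.99 ≈ 1.862 → |1.862 − 1.732| = 0.130
2: 14.70/7.44 ≈ 1.976 → |1.976 − 1.732| = 0.244
3: 17.12/9.95 ≈ 1.721 → |1.721 − 1.732| = 0.011
4: 40.04/22.01 ≈ 1.819 → |1.819 − 1.732| = 0.087

3, 4, 1, 2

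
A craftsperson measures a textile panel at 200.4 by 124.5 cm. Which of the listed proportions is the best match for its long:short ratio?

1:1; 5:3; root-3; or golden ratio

golden ratio

Ratio = 200.4 / 124.5 ≈ 1.610.
Distances: 1:1 1.000 (Δ 0.610); 5:3 1.667 (Δ 0.057); root-3 1.732 (Δ 0.122); golden ratio 1.618 (Δ 0.008).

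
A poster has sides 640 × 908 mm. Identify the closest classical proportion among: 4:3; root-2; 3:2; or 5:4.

Ratio = 908 / 640 ≈ 1.419.
Distances: 4:3 1.333 (Δ 0.086); root-2 1.414 (Δ 0.005); 3:2 1.500 (Δ 0.081); 5:4 1.250 (Δ 0.169).

root-2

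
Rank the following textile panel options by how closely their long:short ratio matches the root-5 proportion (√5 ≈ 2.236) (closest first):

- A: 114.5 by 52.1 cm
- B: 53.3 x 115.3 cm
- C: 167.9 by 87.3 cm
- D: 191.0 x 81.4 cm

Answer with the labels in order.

A, B, D, C

A: 114.5/52.1 ≈ 2.198 → |2.198 − 2.236| = 0.038
B: 115.3/53.3 ≈ 2.163 → |2.163 − 2.236| = 0.073
C: 167.9/87.3 ≈ 1.923 → |1.923 − 2.236| = 0.313
D: 191.0/81.4 ≈ 2.346 → |2.346 − 2.236| = 0.110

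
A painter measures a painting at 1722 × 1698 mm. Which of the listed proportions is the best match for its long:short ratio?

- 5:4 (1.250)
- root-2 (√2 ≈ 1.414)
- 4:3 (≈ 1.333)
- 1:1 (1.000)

Ratio = 1722 / 1698 ≈ 1.014.
Distances: 5:4 1.250 (Δ 0.236); root-2 1.414 (Δ 0.400); 4:3 1.333 (Δ 0.319); 1:1 1.000 (Δ 0.014).

1:1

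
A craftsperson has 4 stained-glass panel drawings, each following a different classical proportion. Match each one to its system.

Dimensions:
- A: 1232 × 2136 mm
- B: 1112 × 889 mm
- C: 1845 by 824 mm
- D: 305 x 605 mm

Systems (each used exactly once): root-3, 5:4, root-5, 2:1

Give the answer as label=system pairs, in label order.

Ratios: A ≈ 1.734; B ≈ 1.251; C ≈ 2.239; D ≈ 1.984.
Targets: root-3 ≈ 1.732; 5:4 ≈ 1.250; root-5 ≈ 2.236; 2:1 ≈ 2.000.

A=root-3, B=5:4, C=root-5, D=2:1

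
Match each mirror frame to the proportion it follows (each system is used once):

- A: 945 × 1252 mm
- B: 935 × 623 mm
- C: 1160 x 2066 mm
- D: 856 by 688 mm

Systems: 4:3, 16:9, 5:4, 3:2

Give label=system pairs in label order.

A=4:3, B=3:2, C=16:9, D=5:4

A = 1252/945 ≈ 1.325 → 4:3 (1.333)
B = 935/623 ≈ 1.501 → 3:2 (1.500)
C = 2066/1160 ≈ 1.781 → 16:9 (1.778)
D = 856/688 ≈ 1.244 → 5:4 (1.250)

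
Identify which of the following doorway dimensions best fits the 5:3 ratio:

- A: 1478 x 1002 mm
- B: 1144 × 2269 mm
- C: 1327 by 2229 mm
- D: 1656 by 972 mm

Ratios (long/short): A ≈ 1.475; B ≈ 1.983; C ≈ 1.680; D ≈ 1.704.
5:3 ≈ 1.667; option C is nearest (Δ 0.013).

C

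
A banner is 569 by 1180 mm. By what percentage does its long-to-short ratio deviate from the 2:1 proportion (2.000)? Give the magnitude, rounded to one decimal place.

Ratio = 1180 / 569 ≈ 2.0738.
Ideal 2:1 = 2.0000. |2.0738 − 2.0000| / 2.0000 ≈ 3.69% → 3.7%.

3.7%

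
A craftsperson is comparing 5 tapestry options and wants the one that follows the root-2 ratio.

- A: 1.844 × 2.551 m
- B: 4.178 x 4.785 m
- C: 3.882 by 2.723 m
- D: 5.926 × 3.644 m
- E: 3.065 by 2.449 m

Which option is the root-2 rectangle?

Target root-2 ≈ 1.414.
A: 1.383 (Δ0.031)  B: 1.145 (Δ0.269)  C: 1.426 (Δ0.012)  D: 1.626 (Δ0.212)  E: 1.252 (Δ0.162)

C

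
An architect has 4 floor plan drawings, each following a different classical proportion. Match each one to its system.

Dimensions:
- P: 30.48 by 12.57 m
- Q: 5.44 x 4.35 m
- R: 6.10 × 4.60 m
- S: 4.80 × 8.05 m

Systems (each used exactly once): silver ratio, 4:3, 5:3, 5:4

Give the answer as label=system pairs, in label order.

Ratios: P ≈ 2.425; Q ≈ 1.251; R ≈ 1.326; S ≈ 1.677.
Targets: silver ratio ≈ 2.414; 4:3 ≈ 1.333; 5:3 ≈ 1.667; 5:4 ≈ 1.250.

P=silver ratio, Q=5:4, R=4:3, S=5:3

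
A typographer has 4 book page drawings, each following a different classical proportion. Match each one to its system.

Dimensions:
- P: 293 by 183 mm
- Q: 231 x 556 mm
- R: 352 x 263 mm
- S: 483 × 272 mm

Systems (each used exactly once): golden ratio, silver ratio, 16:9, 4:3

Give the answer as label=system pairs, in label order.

P=golden ratio, Q=silver ratio, R=4:3, S=16:9

Ratios: P ≈ 1.601; Q ≈ 2.407; R ≈ 1.338; S ≈ 1.776.
Targets: golden ratio ≈ 1.618; silver ratio ≈ 2.414; 16:9 ≈ 1.778; 4:3 ≈ 1.333.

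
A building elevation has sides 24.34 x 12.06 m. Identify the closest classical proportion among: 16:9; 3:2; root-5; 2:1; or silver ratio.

Ratio = 24.34 / 12.06 ≈ 2.018.
Distances: 16:9 1.778 (Δ 0.240); 3:2 1.500 (Δ 0.518); root-5 2.236 (Δ 0.218); 2:1 2.000 (Δ 0.018); silver ratio 2.414 (Δ 0.396).

2:1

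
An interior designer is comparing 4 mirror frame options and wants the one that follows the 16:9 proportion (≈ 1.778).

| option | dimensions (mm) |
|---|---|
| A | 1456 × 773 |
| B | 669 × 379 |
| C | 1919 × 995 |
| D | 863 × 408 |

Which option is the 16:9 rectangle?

Target 16:9 ≈ 1.778.
A: 1.884 (Δ0.106)  B: 1.765 (Δ0.013)  C: 1.929 (Δ0.151)  D: 2.115 (Δ0.337)

B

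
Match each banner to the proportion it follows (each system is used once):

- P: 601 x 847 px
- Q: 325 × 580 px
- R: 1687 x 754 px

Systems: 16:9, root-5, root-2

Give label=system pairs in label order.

P = 847/601 ≈ 1.409 → root-2 (1.414)
Q = 580/325 ≈ 1.785 → 16:9 (1.778)
R = 1687/754 ≈ 2.237 → root-5 (2.236)

P=root-2, Q=16:9, R=root-5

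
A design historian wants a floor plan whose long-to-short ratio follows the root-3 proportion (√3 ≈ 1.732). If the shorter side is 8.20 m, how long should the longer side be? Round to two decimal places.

14.20 m

root-3 ≈ 1.73205.
Longer side = 8.20 × 1.73205 ≈ 14.2028 → 14.20 m.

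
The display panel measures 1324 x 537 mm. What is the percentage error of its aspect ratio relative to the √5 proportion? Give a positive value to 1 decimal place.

10.3%

Ratio = 1324 / 537 ≈ 2.4655.
Ideal root-5 ≈ 2.2361. |2.4655 − 2.2361| / 2.2361 ≈ 10.26% → 10.3%.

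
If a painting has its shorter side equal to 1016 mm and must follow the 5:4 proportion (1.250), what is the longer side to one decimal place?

1270.0 mm

5:4 = 1.25000.
Longer side = 1016 × 1.25000 ≈ 1270.000 → 1270.0 mm.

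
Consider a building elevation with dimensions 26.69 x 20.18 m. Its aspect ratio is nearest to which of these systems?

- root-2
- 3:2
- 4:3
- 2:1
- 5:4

26.69/20.18 ≈ 1.323. Nearest candidates are 4:3 (1.333, off by 0.010) and 5:4 (1.250, off by 0.073).

4:3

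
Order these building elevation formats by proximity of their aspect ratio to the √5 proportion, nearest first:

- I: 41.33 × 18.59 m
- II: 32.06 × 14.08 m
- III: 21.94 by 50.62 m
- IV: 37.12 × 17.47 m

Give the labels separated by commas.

I, II, III, IV

I: 41.33/18.59 ≈ 2.223 → |2.223 − 2.236| = 0.013
II: 32.06/14.08 ≈ 2.277 → |2.277 − 2.236| = 0.041
III: 50.62/21.94 ≈ 2.307 → |2.307 − 2.236| = 0.071
IV: 37.12/17.47 ≈ 2.125 → |2.125 − 2.236| = 0.111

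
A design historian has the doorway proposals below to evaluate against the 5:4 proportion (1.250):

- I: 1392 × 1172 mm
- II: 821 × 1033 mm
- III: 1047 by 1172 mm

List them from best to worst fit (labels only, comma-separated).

II, I, III

Ratios: I = 1392 / 1172 ≈ 1.188; II = 1033 / 821 ≈ 1.258; III = 1172 / 1047 ≈ 1.119.
|Δ from 1.250|: I 0.062; II 0.008; III 0.131.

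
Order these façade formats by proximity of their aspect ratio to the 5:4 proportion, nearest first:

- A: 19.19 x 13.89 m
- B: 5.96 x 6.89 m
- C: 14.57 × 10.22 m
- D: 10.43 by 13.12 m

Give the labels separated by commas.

D, B, A, C

A: 19.19/13.89 ≈ 1.382 → |1.382 − 1.250| = 0.132
B: 6.89/5.96 ≈ 1.156 → |1.156 − 1.250| = 0.094
C: 14.57/10.22 ≈ 1.426 → |1.426 − 1.250| = 0.176
D: 13.12/10.43 ≈ 1.258 → |1.258 − 1.250| = 0.008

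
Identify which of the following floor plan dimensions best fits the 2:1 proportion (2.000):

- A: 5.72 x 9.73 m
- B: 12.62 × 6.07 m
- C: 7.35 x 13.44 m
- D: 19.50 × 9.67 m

Target 2:1 ≈ 2.000.
A: 1.701 (Δ0.299)  B: 2.079 (Δ0.079)  C: 1.829 (Δ0.171)  D: 2.017 (Δ0.017)

D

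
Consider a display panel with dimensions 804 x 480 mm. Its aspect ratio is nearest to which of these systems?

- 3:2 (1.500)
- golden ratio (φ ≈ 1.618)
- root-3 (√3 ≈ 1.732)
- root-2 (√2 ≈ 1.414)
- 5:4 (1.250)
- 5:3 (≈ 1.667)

804/480 ≈ 1.675. Nearest candidates are 5:3 (1.667, off by 0.008) and golden ratio (1.618, off by 0.057).

5:3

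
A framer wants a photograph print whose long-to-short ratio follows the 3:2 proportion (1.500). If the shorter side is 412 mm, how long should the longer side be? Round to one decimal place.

618.0 mm

3:2 = 1.50000.
Longer side = 412 × 1.50000 ≈ 618.000 → 618.0 mm.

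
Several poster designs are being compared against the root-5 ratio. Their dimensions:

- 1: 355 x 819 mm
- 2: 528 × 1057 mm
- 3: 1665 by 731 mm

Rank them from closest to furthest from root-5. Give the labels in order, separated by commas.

1: 819/355 ≈ 2.307 → |2.307 − 2.236| = 0.071
2: 1057/528 ≈ 2.002 → |2.002 − 2.236| = 0.234
3: 1665/731 ≈ 2.278 → |2.278 − 2.236| = 0.042

3, 1, 2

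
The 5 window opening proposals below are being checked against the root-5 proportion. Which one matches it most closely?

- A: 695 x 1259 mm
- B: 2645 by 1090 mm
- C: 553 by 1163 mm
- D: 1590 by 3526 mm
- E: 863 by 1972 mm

Ratios (long/short): A ≈ 1.812; B ≈ 2.427; C ≈ 2.103; D ≈ 2.218; E ≈ 2.285.
root-5 ≈ 2.236; option D is nearest (Δ 0.018).

D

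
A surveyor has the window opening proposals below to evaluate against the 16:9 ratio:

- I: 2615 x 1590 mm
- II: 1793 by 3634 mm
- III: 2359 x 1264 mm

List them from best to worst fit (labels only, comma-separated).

Ratios: I = 2615 / 1590 ≈ 1.645; II = 3634 / 1793 ≈ 2.027; III = 2359 / 1264 ≈ 1.866.
|Δ from 1.778|: I 0.133; II 0.249; III 0.088.

III, I, II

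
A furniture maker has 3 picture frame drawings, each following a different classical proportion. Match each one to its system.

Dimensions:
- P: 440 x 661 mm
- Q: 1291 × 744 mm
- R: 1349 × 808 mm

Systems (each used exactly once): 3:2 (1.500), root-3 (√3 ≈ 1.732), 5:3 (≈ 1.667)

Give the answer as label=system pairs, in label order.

P=3:2, Q=root-3, R=5:3

P = 661/440 ≈ 1.502 → 3:2 (1.500)
Q = 1291/744 ≈ 1.735 → root-3 (1.732)
R = 1349/808 ≈ 1.670 → 5:3 (1.667)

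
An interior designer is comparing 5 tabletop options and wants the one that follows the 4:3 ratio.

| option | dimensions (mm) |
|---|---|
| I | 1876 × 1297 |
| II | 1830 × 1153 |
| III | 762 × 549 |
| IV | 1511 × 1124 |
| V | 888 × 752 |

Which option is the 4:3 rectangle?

IV

Ratios (long/short): I ≈ 1.446; II ≈ 1.587; III ≈ 1.388; IV ≈ 1.344; V ≈ 1.181.
4:3 ≈ 1.333; option IV is nearest (Δ 0.011).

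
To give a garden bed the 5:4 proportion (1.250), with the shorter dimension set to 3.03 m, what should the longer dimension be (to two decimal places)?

5:4 = 1.25000.
Longer side = 3.03 × 1.25000 ≈ 3.7875 → 3.79 m.

3.79 m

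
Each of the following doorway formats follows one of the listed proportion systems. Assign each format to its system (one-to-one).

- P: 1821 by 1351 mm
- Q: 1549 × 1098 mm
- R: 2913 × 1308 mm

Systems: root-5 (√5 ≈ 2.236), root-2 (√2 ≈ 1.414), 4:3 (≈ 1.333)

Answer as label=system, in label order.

P=4:3, Q=root-2, R=root-5

P = 1821/1351 ≈ 1.348 → 4:3 (1.333)
Q = 1549/1098 ≈ 1.411 → root-2 (1.414)
R = 2913/1308 ≈ 2.227 → root-5 (2.236)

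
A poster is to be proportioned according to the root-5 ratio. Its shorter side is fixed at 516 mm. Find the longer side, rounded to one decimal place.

root-5 ≈ 2.23607.
Longer side = 516 × 2.23607 ≈ 1153.812 → 1153.8 mm.

1153.8 mm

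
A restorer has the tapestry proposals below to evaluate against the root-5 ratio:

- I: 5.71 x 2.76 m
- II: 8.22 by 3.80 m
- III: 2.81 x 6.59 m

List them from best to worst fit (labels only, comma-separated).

II, III, I

Ratios: I = 5.71 / 2.76 ≈ 2.069; II = 8.22 / 3.80 ≈ 2.163; III = 6.59 / 2.81 ≈ 2.345.
|Δ from 2.236|: I 0.167; II 0.073; III 0.109.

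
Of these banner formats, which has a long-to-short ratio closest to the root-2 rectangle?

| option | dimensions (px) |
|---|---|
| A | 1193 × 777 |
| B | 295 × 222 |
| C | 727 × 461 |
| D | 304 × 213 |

D

Target root-2 ≈ 1.414.
A: 1.535 (Δ0.121)  B: 1.329 (Δ0.085)  C: 1.577 (Δ0.163)  D: 1.427 (Δ0.013)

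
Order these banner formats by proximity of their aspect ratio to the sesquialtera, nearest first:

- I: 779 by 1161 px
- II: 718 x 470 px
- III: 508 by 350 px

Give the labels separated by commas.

I, II, III

Ratios: I = 1161 / 779 ≈ 1.490; II = 718 / 470 ≈ 1.528; III = 508 / 350 ≈ 1.451.
|Δ from 1.500|: I 0.010; II 0.028; III 0.049.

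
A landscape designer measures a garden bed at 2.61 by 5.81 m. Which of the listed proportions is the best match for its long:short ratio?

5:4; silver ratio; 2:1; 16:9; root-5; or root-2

5.81/2.61 ≈ 2.226. Nearest candidates are root-5 (2.236, off by 0.010) and silver ratio (2.414, off by 0.188).

root-5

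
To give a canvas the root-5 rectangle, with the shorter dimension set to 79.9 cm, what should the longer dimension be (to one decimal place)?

root-5 ≈ 2.23607.
Longer side = 79.9 × 2.23607 ≈ 178.662 → 178.7 cm.

178.7 cm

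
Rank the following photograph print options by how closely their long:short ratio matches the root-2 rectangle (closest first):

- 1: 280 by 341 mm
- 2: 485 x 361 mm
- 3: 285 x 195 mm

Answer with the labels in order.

Ratios: 1 = 341 / 280 ≈ 1.218; 2 = 485 / 361 ≈ 1.343; 3 = 285 / 195 ≈ 1.462.
|Δ from 1.414|: 1 0.196; 2 0.071; 3 0.048.

3, 2, 1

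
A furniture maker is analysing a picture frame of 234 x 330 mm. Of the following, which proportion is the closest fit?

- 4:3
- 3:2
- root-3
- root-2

330/234 ≈ 1.410. Nearest candidates are root-2 (1.414, off by 0.004) and 4:3 (1.333, off by 0.077).

root-2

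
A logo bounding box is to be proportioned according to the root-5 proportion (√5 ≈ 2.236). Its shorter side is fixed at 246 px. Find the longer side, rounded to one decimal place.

root-5 ≈ 2.23607.
Longer side = 246 × 2.23607 ≈ 550.073 → 550.1 px.

550.1 px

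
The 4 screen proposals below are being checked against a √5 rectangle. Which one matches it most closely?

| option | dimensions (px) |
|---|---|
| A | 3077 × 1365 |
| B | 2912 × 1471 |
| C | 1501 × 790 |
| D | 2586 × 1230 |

A

Target root-5 ≈ 2.236.
A: 2.254 (Δ0.018)  B: 1.980 (Δ0.256)  C: 1.900 (Δ0.336)  D: 2.102 (Δ0.134)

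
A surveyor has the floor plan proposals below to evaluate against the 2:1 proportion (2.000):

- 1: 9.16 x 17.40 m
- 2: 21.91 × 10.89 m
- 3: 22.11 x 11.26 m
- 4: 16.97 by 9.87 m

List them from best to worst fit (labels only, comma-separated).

1: 17.40/9.16 ≈ 1.900 → |1.900 − 2.000| = 0.100
2: 21.91/10.89 ≈ 2.012 → |2.012 − 2.000| = 0.012
3: 22.11/11.26 ≈ 1.964 → |1.964 − 2.000| = 0.036
4: 16.97/9.87 ≈ 1.719 → |1.719 − 2.000| = 0.281

2, 3, 1, 4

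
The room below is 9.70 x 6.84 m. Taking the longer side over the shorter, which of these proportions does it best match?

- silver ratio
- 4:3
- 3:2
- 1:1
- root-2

root-2

9.70/6.84 ≈ 1.418. Nearest candidates are root-2 (1.414, off by 0.004) and 3:2 (1.500, off by 0.082).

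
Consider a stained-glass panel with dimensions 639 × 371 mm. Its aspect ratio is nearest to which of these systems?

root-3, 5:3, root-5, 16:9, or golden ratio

root-3

Ratio = 639 / 371 ≈ 1.722.
Distances: root-3 1.732 (Δ 0.010); 5:3 1.667 (Δ 0.055); root-5 2.236 (Δ 0.514); 16:9 1.778 (Δ 0.056); golden ratio 1.618 (Δ 0.104).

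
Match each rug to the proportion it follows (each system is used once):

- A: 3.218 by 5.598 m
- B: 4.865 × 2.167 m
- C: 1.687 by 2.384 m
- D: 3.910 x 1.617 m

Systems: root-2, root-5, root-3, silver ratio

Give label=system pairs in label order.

A=root-3, B=root-5, C=root-2, D=silver ratio

A = 5.598/3.218 ≈ 1.740 → root-3 (1.732)
B = 4.865/2.167 ≈ 2.245 → root-5 (2.236)
C = 2.384/1.687 ≈ 1.413 → root-2 (1.414)
D = 3.910/1.617 ≈ 2.418 → silver ratio (2.414)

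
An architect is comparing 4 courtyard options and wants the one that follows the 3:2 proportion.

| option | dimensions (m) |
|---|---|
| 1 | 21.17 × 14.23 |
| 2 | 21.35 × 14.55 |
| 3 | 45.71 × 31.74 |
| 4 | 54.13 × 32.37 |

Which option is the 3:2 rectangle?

Ratios (long/short): 1 ≈ 1.488; 2 ≈ 1.467; 3 ≈ 1.440; 4 ≈ 1.672.
3:2 ≈ 1.500; option 1 is nearest (Δ 0.012).

1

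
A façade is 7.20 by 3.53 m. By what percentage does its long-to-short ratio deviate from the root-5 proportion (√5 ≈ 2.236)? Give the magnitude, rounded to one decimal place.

8.8%

Ratio = 7.20 / 3.53 ≈ 2.0397.
Ideal root-5 ≈ 2.2361. |2.0397 − 2.2361| / 2.2361 ≈ 8.78% → 8.8%.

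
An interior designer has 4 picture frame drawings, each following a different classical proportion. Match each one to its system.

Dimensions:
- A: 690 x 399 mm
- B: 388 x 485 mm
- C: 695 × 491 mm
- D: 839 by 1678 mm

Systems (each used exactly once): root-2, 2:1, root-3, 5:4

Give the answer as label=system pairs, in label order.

Ratios: A ≈ 1.729; B ≈ 1.250; C ≈ 1.415; D ≈ 2.000.
Targets: root-2 ≈ 1.414; 2:1 ≈ 2.000; root-3 ≈ 1.732; 5:4 ≈ 1.250.

A=root-3, B=5:4, C=root-2, D=2:1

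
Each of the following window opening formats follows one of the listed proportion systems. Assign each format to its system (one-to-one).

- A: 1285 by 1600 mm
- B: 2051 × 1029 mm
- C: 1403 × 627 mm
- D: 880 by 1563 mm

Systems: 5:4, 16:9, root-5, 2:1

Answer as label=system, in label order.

A=5:4, B=2:1, C=root-5, D=16:9

A = 1600/1285 ≈ 1.245 → 5:4 (1.250)
B = 2051/1029 ≈ 1.993 → 2:1 (2.000)
C = 1403/627 ≈ 2.238 → root-5 (2.236)
D = 1563/880 ≈ 1.776 → 16:9 (1.778)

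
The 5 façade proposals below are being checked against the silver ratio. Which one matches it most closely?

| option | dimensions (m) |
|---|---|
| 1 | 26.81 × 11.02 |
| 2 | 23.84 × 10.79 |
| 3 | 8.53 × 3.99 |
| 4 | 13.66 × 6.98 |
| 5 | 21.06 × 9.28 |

1

Ratios (long/short): 1 ≈ 2.433; 2 ≈ 2.209; 3 ≈ 2.138; 4 ≈ 1.957; 5 ≈ 2.269.
silver ratio ≈ 2.414; option 1 is nearest (Δ 0.019).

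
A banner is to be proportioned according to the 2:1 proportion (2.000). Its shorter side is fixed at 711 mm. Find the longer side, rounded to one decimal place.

1422.0 mm

2:1 = 2.00000.
Longer side = 711 × 2.00000 ≈ 1422.000 → 1422.0 mm.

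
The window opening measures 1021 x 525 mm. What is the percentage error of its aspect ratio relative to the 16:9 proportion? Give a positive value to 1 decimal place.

Ratio = 1021 / 525 ≈ 1.9448.
Ideal 16:9 ≈ 1.7778. |1.9448 − 1.7778| / 1.7778 ≈ 9.39% → 9.4%.

9.4%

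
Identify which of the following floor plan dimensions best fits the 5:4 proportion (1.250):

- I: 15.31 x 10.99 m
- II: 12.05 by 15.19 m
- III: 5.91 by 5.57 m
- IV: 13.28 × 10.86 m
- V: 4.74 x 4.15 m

II

Ratios (long/short): I ≈ 1.393; II ≈ 1.261; III ≈ 1.061; IV ≈ 1.223; V ≈ 1.142.
5:4 ≈ 1.250; option II is nearest (Δ 0.011).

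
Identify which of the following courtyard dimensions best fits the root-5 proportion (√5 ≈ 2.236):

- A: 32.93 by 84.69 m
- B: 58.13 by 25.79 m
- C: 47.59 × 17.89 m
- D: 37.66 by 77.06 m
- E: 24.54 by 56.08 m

Target root-5 ≈ 2.236.
A: 2.572 (Δ0.336)  B: 2.254 (Δ0.018)  C: 2.660 (Δ0.424)  D: 2.046 (Δ0.190)  E: 2.285 (Δ0.049)

B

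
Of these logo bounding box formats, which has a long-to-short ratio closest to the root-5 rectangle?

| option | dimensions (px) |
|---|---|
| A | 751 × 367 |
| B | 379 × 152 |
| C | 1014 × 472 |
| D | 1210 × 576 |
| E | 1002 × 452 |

E

Ratios (long/short): A ≈ 2.046; B ≈ 2.493; C ≈ 2.148; D ≈ 2.101; E ≈ 2.217.
root-5 ≈ 2.236; option E is nearest (Δ 0.019).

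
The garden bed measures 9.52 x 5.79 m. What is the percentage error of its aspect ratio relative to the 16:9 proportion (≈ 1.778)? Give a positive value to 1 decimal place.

7.5%

Ratio = 9.52 / 5.79 ≈ 1.6442.
Ideal 16:9 ≈ 1.7778. |1.6442 − 1.7778| / 1.7778 ≈ 7.51% → 7.5%.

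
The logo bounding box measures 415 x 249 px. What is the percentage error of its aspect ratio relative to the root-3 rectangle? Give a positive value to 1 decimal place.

3.8%

Ratio = 415 / 249 ≈ 1.6667.
Ideal root-3 ≈ 1.7321. |1.6667 − 1.7321| / 1.7321 ≈ 3.78% → 3.8%.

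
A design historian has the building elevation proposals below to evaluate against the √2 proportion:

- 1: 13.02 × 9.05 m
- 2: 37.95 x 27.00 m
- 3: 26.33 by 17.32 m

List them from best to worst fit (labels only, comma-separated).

Ratios: 1 = 13.02 / 9.05 ≈ 1.439; 2 = 37.95 / 27.00 ≈ 1.406; 3 = 26.33 / 17.32 ≈ 1.520.
|Δ from 1.414|: 1 0.025; 2 0.008; 3 0.106.

2, 1, 3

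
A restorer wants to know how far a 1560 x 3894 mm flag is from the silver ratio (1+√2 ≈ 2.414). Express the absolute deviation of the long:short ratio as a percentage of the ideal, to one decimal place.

Ratio = 3894 / 1560 ≈ 2.4962.
Ideal silver ratio ≈ 2.4142. |2.4962 − 2.4142| / 2.4142 ≈ 3.40% → 3.4%.

3.4%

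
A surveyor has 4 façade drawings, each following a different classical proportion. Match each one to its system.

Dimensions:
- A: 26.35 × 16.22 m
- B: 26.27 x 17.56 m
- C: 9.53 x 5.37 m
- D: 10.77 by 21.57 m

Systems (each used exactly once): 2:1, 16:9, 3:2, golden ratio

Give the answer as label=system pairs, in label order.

A=golden ratio, B=3:2, C=16:9, D=2:1

A = 26.35/16.22 ≈ 1.625 → golden ratio (1.618)
B = 26.27/17.56 ≈ 1.496 → 3:2 (1.500)
C = 9.53/5.37 ≈ 1.775 → 16:9 (1.778)
D = 21.57/10.77 ≈ 2.003 → 2:1 (2.000)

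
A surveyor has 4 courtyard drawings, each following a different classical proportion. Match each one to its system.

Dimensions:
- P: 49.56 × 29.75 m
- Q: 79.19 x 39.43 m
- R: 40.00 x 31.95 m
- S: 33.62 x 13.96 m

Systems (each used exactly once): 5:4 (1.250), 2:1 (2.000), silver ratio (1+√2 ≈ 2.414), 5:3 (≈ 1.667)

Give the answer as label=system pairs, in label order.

P = 49.56/29.75 ≈ 1.666 → 5:3 (1.667)
Q = 79.19/39.43 ≈ 2.008 → 2:1 (2.000)
R = 40.00/31.95 ≈ 1.252 → 5:4 (1.250)
S = 33.62/13.96 ≈ 2.408 → silver ratio (2.414)

P=5:3, Q=2:1, R=5:4, S=silver ratio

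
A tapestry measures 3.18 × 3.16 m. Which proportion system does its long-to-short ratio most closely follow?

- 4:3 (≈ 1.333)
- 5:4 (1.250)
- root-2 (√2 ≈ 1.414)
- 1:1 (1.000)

3.18/3.16 ≈ 1.006. Nearest candidates are 1:1 (1.000, off by 0.006) and 5:4 (1.250, off by 0.244).

1:1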